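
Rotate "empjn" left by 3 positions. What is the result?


Input: "empjn", rotate left by 3
First 3 characters: "emp"
Remaining characters: "jn"
Concatenate remaining + first: "jn" + "emp" = "jnemp"

jnemp


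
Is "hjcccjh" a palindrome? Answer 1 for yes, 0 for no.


Input: hjcccjh
Reversed: hjcccjh
  Compare pos 0 ('h') with pos 6 ('h'): match
  Compare pos 1 ('j') with pos 5 ('j'): match
  Compare pos 2 ('c') with pos 4 ('c'): match
Result: palindrome

1


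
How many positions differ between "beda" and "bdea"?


Comparing "beda" and "bdea" position by position:
  Position 0: 'b' vs 'b' => same
  Position 1: 'e' vs 'd' => DIFFER
  Position 2: 'd' vs 'e' => DIFFER
  Position 3: 'a' vs 'a' => same
Positions that differ: 2

2


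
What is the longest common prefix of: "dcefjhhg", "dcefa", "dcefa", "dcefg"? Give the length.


Words: dcefjhhg, dcefa, dcefa, dcefg
  Position 0: all 'd' => match
  Position 1: all 'c' => match
  Position 2: all 'e' => match
  Position 3: all 'f' => match
  Position 4: ('j', 'a', 'a', 'g') => mismatch, stop
LCP = "dcef" (length 4)

4


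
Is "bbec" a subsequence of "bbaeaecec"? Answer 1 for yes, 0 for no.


Check if "bbec" is a subsequence of "bbaeaecec"
Greedy scan:
  Position 0 ('b'): matches sub[0] = 'b'
  Position 1 ('b'): matches sub[1] = 'b'
  Position 2 ('a'): no match needed
  Position 3 ('e'): matches sub[2] = 'e'
  Position 4 ('a'): no match needed
  Position 5 ('e'): no match needed
  Position 6 ('c'): matches sub[3] = 'c'
  Position 7 ('e'): no match needed
  Position 8 ('c'): no match needed
All 4 characters matched => is a subsequence

1


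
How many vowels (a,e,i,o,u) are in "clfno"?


Input: clfno
Checking each character:
  'c' at position 0: consonant
  'l' at position 1: consonant
  'f' at position 2: consonant
  'n' at position 3: consonant
  'o' at position 4: vowel (running total: 1)
Total vowels: 1

1


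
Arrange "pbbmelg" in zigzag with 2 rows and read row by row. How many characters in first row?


Zigzag "pbbmelg" into 2 rows:
Placing characters:
  'p' => row 0
  'b' => row 1
  'b' => row 0
  'm' => row 1
  'e' => row 0
  'l' => row 1
  'g' => row 0
Rows:
  Row 0: "pbeg"
  Row 1: "bml"
First row length: 4

4


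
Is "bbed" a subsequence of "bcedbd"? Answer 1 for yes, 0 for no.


Check if "bbed" is a subsequence of "bcedbd"
Greedy scan:
  Position 0 ('b'): matches sub[0] = 'b'
  Position 1 ('c'): no match needed
  Position 2 ('e'): no match needed
  Position 3 ('d'): no match needed
  Position 4 ('b'): matches sub[1] = 'b'
  Position 5 ('d'): no match needed
Only matched 2/4 characters => not a subsequence

0


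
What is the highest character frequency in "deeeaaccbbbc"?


Input: deeeaaccbbbc
Character counts:
  'a': 2
  'b': 3
  'c': 3
  'd': 1
  'e': 3
Maximum frequency: 3

3


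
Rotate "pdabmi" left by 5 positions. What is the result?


Input: "pdabmi", rotate left by 5
First 5 characters: "pdabm"
Remaining characters: "i"
Concatenate remaining + first: "i" + "pdabm" = "ipdabm"

ipdabm


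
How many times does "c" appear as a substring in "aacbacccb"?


Searching for "c" in "aacbacccb"
Scanning each position:
  Position 0: "a" => no
  Position 1: "a" => no
  Position 2: "c" => MATCH
  Position 3: "b" => no
  Position 4: "a" => no
  Position 5: "c" => MATCH
  Position 6: "c" => MATCH
  Position 7: "c" => MATCH
  Position 8: "b" => no
Total occurrences: 4

4


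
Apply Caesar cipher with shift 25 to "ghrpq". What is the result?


Caesar cipher: shift "ghrpq" by 25
  'g' (pos 6) + 25 = pos 5 = 'f'
  'h' (pos 7) + 25 = pos 6 = 'g'
  'r' (pos 17) + 25 = pos 16 = 'q'
  'p' (pos 15) + 25 = pos 14 = 'o'
  'q' (pos 16) + 25 = pos 15 = 'p'
Result: fgqop

fgqop


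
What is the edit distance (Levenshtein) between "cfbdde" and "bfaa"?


Computing edit distance: "cfbdde" -> "bfaa"
DP table:
           b    f    a    a
      0    1    2    3    4
  c   1    1    2    3    4
  f   2    2    1    2    3
  b   3    2    2    2    3
  d   4    3    3    3    3
  d   5    4    4    4    4
  e   6    5    5    5    5
Edit distance = dp[6][4] = 5

5


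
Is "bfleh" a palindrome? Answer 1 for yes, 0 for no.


Input: bfleh
Reversed: helfb
  Compare pos 0 ('b') with pos 4 ('h'): MISMATCH
  Compare pos 1 ('f') with pos 3 ('e'): MISMATCH
Result: not a palindrome

0


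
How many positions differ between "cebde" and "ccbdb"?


Comparing "cebde" and "ccbdb" position by position:
  Position 0: 'c' vs 'c' => same
  Position 1: 'e' vs 'c' => DIFFER
  Position 2: 'b' vs 'b' => same
  Position 3: 'd' vs 'd' => same
  Position 4: 'e' vs 'b' => DIFFER
Positions that differ: 2

2


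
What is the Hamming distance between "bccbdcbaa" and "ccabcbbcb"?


Comparing "bccbdcbaa" and "ccabcbbcb" position by position:
  Position 0: 'b' vs 'c' => differ
  Position 1: 'c' vs 'c' => same
  Position 2: 'c' vs 'a' => differ
  Position 3: 'b' vs 'b' => same
  Position 4: 'd' vs 'c' => differ
  Position 5: 'c' vs 'b' => differ
  Position 6: 'b' vs 'b' => same
  Position 7: 'a' vs 'c' => differ
  Position 8: 'a' vs 'b' => differ
Total differences (Hamming distance): 6

6


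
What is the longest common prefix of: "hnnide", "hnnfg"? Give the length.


Words: hnnide, hnnfg
  Position 0: all 'h' => match
  Position 1: all 'n' => match
  Position 2: all 'n' => match
  Position 3: ('i', 'f') => mismatch, stop
LCP = "hnn" (length 3)

3


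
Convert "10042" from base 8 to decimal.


Input: "10042" in base 8
Positional expansion:
  Digit '1' (value 1) x 8^4 = 4096
  Digit '0' (value 0) x 8^3 = 0
  Digit '0' (value 0) x 8^2 = 0
  Digit '4' (value 4) x 8^1 = 32
  Digit '2' (value 2) x 8^0 = 2
Sum = 4130

4130


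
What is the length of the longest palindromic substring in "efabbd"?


Input: "efabbd"
Checking substrings for palindromes:
  [3:5] "bb" (len 2) => palindrome
Longest palindromic substring: "bb" with length 2

2


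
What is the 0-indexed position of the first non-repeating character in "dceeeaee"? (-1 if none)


Input: dceeeaee
Character frequencies:
  'a': 1
  'c': 1
  'd': 1
  'e': 5
Scanning left to right for freq == 1:
  Position 0 ('d'): unique! => answer = 0

0


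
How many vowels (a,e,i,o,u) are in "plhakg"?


Input: plhakg
Checking each character:
  'p' at position 0: consonant
  'l' at position 1: consonant
  'h' at position 2: consonant
  'a' at position 3: vowel (running total: 1)
  'k' at position 4: consonant
  'g' at position 5: consonant
Total vowels: 1

1


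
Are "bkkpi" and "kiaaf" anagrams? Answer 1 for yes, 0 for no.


Strings: "bkkpi", "kiaaf"
Sorted first:  bikkp
Sorted second: aafik
Differ at position 0: 'b' vs 'a' => not anagrams

0


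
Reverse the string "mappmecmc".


Input: mappmecmc
Reading characters right to left:
  Position 8: 'c'
  Position 7: 'm'
  Position 6: 'c'
  Position 5: 'e'
  Position 4: 'm'
  Position 3: 'p'
  Position 2: 'p'
  Position 1: 'a'
  Position 0: 'm'
Reversed: cmcemppam

cmcemppam


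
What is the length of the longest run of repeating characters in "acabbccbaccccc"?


Input: "acabbccbaccccc"
Scanning for longest run:
  Position 1 ('c'): new char, reset run to 1
  Position 2 ('a'): new char, reset run to 1
  Position 3 ('b'): new char, reset run to 1
  Position 4 ('b'): continues run of 'b', length=2
  Position 5 ('c'): new char, reset run to 1
  Position 6 ('c'): continues run of 'c', length=2
  Position 7 ('b'): new char, reset run to 1
  Position 8 ('a'): new char, reset run to 1
  Position 9 ('c'): new char, reset run to 1
  Position 10 ('c'): continues run of 'c', length=2
  Position 11 ('c'): continues run of 'c', length=3
  Position 12 ('c'): continues run of 'c', length=4
  Position 13 ('c'): continues run of 'c', length=5
Longest run: 'c' with length 5

5


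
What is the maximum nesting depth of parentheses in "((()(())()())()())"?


Input: "((()(())()())()())"
Tracking depth:
  Position 0 '(': depth becomes 1
  Position 1 '(': depth becomes 2
  Position 2 '(': depth becomes 3
  Position 3 ')': depth becomes 2
  Position 4 '(': depth becomes 3
  Position 5 '(': depth becomes 4
  Position 6 ')': depth becomes 3
  Position 7 ')': depth becomes 2
  Position 8 '(': depth becomes 3
  Position 9 ')': depth becomes 2
  Position 10 '(': depth becomes 3
  Position 11 ')': depth becomes 2
  Position 12 ')': depth becomes 1
  Position 13 '(': depth becomes 2
  Position 14 ')': depth becomes 1
  Position 15 '(': depth becomes 2
  Position 16 ')': depth becomes 1
  Position 17 ')': depth becomes 0
Maximum depth reached: 4

4


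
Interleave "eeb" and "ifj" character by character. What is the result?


Interleaving "eeb" and "ifj":
  Position 0: 'e' from first, 'i' from second => "ei"
  Position 1: 'e' from first, 'f' from second => "ef"
  Position 2: 'b' from first, 'j' from second => "bj"
Result: eiefbj

eiefbj


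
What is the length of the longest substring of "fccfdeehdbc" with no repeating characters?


Input: "fccfdeehdbc"
Sliding window (track last position of each char):
  Position 0 ('f'): window [0,0] length 1 -- new best
  Position 1 ('c'): window [0,1] length 2 -- new best
  Position 2 ('c'): repeat (last at 1), move window start to 2
  Position 2 ('c'): window [2,2] length 1
  Position 3 ('f'): window [2,3] length 2
  Position 4 ('d'): window [2,4] length 3 -- new best
  Position 5 ('e'): window [2,5] length 4 -- new best
  Position 6 ('e'): repeat (last at 5), move window start to 6
  Position 6 ('e'): window [6,6] length 1
  Position 7 ('h'): window [6,7] length 2
  Position 8 ('d'): window [6,8] length 3
  Position 9 ('b'): window [6,9] length 4
  Position 10 ('c'): window [6,10] length 5 -- new best
Longest substring with no repeats: "ehdbc" with length 5

5


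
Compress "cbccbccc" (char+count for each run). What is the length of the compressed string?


Input: cbccbccc
Runs:
  'c' x 1 => "c1"
  'b' x 1 => "b1"
  'c' x 2 => "c2"
  'b' x 1 => "b1"
  'c' x 3 => "c3"
Compressed: "c1b1c2b1c3"
Compressed length: 10

10


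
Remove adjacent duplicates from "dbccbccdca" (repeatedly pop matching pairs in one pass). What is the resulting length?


Input: dbccbccdca
Stack-based adjacent duplicate removal:
  Read 'd': push. Stack: d
  Read 'b': push. Stack: db
  Read 'c': push. Stack: dbc
  Read 'c': matches stack top 'c' => pop. Stack: db
  Read 'b': matches stack top 'b' => pop. Stack: d
  Read 'c': push. Stack: dc
  Read 'c': matches stack top 'c' => pop. Stack: d
  Read 'd': matches stack top 'd' => pop. Stack: (empty)
  Read 'c': push. Stack: c
  Read 'a': push. Stack: ca
Final stack: "ca" (length 2)

2


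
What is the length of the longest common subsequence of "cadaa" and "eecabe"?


LCS of "cadaa" and "eecabe"
DP table:
           e    e    c    a    b    e
      0    0    0    0    0    0    0
  c   0    0    0    1    1    1    1
  a   0    0    0    1    2    2    2
  d   0    0    0    1    2    2    2
  a   0    0    0    1    2    2    2
  a   0    0    0    1    2    2    2
LCS length = dp[5][6] = 2

2


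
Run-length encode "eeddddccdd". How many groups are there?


Input: eeddddccdd
Scanning for consecutive runs:
  Group 1: 'e' x 2 (positions 0-1)
  Group 2: 'd' x 4 (positions 2-5)
  Group 3: 'c' x 2 (positions 6-7)
  Group 4: 'd' x 2 (positions 8-9)
Total groups: 4

4


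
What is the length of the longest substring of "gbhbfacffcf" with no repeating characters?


Input: "gbhbfacffcf"
Sliding window (track last position of each char):
  Position 0 ('g'): window [0,0] length 1 -- new best
  Position 1 ('b'): window [0,1] length 2 -- new best
  Position 2 ('h'): window [0,2] length 3 -- new best
  Position 3 ('b'): repeat (last at 1), move window start to 2
  Position 3 ('b'): window [2,3] length 2
  Position 4 ('f'): window [2,4] length 3
  Position 5 ('a'): window [2,5] length 4 -- new best
  Position 6 ('c'): window [2,6] length 5 -- new best
  Position 7 ('f'): repeat (last at 4), move window start to 5
  Position 7 ('f'): window [5,7] length 3
  Position 8 ('f'): repeat (last at 7), move window start to 8
  Position 8 ('f'): window [8,8] length 1
  Position 9 ('c'): window [8,9] length 2
  Position 10 ('f'): repeat (last at 8), move window start to 9
  Position 10 ('f'): window [9,10] length 2
Longest substring with no repeats: "hbfac" with length 5

5


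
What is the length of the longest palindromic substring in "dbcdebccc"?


Input: "dbcdebccc"
Checking substrings for palindromes:
  [6:9] "ccc" (len 3) => palindrome
  [6:8] "cc" (len 2) => palindrome
  [7:9] "cc" (len 2) => palindrome
Longest palindromic substring: "ccc" with length 3

3


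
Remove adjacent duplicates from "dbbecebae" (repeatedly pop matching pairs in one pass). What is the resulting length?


Input: dbbecebae
Stack-based adjacent duplicate removal:
  Read 'd': push. Stack: d
  Read 'b': push. Stack: db
  Read 'b': matches stack top 'b' => pop. Stack: d
  Read 'e': push. Stack: de
  Read 'c': push. Stack: dec
  Read 'e': push. Stack: dece
  Read 'b': push. Stack: deceb
  Read 'a': push. Stack: deceba
  Read 'e': push. Stack: decebae
Final stack: "decebae" (length 7)

7


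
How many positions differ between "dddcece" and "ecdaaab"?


Comparing "dddcece" and "ecdaaab" position by position:
  Position 0: 'd' vs 'e' => DIFFER
  Position 1: 'd' vs 'c' => DIFFER
  Position 2: 'd' vs 'd' => same
  Position 3: 'c' vs 'a' => DIFFER
  Position 4: 'e' vs 'a' => DIFFER
  Position 5: 'c' vs 'a' => DIFFER
  Position 6: 'e' vs 'b' => DIFFER
Positions that differ: 6

6


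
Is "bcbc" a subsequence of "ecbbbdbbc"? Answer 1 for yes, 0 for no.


Check if "bcbc" is a subsequence of "ecbbbdbbc"
Greedy scan:
  Position 0 ('e'): no match needed
  Position 1 ('c'): no match needed
  Position 2 ('b'): matches sub[0] = 'b'
  Position 3 ('b'): no match needed
  Position 4 ('b'): no match needed
  Position 5 ('d'): no match needed
  Position 6 ('b'): no match needed
  Position 7 ('b'): no match needed
  Position 8 ('c'): matches sub[1] = 'c'
Only matched 2/4 characters => not a subsequence

0


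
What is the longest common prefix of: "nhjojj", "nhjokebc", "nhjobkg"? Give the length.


Words: nhjojj, nhjokebc, nhjobkg
  Position 0: all 'n' => match
  Position 1: all 'h' => match
  Position 2: all 'j' => match
  Position 3: all 'o' => match
  Position 4: ('j', 'k', 'b') => mismatch, stop
LCP = "nhjo" (length 4)

4


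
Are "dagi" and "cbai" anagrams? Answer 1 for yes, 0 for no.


Strings: "dagi", "cbai"
Sorted first:  adgi
Sorted second: abci
Differ at position 1: 'd' vs 'b' => not anagrams

0


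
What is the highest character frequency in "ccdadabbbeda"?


Input: ccdadabbbeda
Character counts:
  'a': 3
  'b': 3
  'c': 2
  'd': 3
  'e': 1
Maximum frequency: 3

3


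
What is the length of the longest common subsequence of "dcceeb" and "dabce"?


LCS of "dcceeb" and "dabce"
DP table:
           d    a    b    c    e
      0    0    0    0    0    0
  d   0    1    1    1    1    1
  c   0    1    1    1    2    2
  c   0    1    1    1    2    2
  e   0    1    1    1    2    3
  e   0    1    1    1    2    3
  b   0    1    1    2    2    3
LCS length = dp[6][5] = 3

3


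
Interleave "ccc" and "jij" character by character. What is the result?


Interleaving "ccc" and "jij":
  Position 0: 'c' from first, 'j' from second => "cj"
  Position 1: 'c' from first, 'i' from second => "ci"
  Position 2: 'c' from first, 'j' from second => "cj"
Result: cjcicj

cjcicj


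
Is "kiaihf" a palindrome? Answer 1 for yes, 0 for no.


Input: kiaihf
Reversed: fhiaik
  Compare pos 0 ('k') with pos 5 ('f'): MISMATCH
  Compare pos 1 ('i') with pos 4 ('h'): MISMATCH
  Compare pos 2 ('a') with pos 3 ('i'): MISMATCH
Result: not a palindrome

0


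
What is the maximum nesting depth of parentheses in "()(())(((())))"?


Input: "()(())(((())))"
Tracking depth:
  Position 0 '(': depth becomes 1
  Position 1 ')': depth becomes 0
  Position 2 '(': depth becomes 1
  Position 3 '(': depth becomes 2
  Position 4 ')': depth becomes 1
  Position 5 ')': depth becomes 0
  Position 6 '(': depth becomes 1
  Position 7 '(': depth becomes 2
  Position 8 '(': depth becomes 3
  Position 9 '(': depth becomes 4
  Position 10 ')': depth becomes 3
  Position 11 ')': depth becomes 2
  Position 12 ')': depth becomes 1
  Position 13 ')': depth becomes 0
Maximum depth reached: 4

4


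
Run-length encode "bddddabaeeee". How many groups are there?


Input: bddddabaeeee
Scanning for consecutive runs:
  Group 1: 'b' x 1 (positions 0-0)
  Group 2: 'd' x 4 (positions 1-4)
  Group 3: 'a' x 1 (positions 5-5)
  Group 4: 'b' x 1 (positions 6-6)
  Group 5: 'a' x 1 (positions 7-7)
  Group 6: 'e' x 4 (positions 8-11)
Total groups: 6

6


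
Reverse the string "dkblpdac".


Input: dkblpdac
Reading characters right to left:
  Position 7: 'c'
  Position 6: 'a'
  Position 5: 'd'
  Position 4: 'p'
  Position 3: 'l'
  Position 2: 'b'
  Position 1: 'k'
  Position 0: 'd'
Reversed: cadplbkd

cadplbkd


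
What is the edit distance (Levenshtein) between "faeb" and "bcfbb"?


Computing edit distance: "faeb" -> "bcfbb"
DP table:
           b    c    f    b    b
      0    1    2    3    4    5
  f   1    1    2    2    3    4
  a   2    2    2    3    3    4
  e   3    3    3    3    4    4
  b   4    3    4    4    3    4
Edit distance = dp[4][5] = 4

4


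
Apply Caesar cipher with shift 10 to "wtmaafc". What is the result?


Caesar cipher: shift "wtmaafc" by 10
  'w' (pos 22) + 10 = pos 6 = 'g'
  't' (pos 19) + 10 = pos 3 = 'd'
  'm' (pos 12) + 10 = pos 22 = 'w'
  'a' (pos 0) + 10 = pos 10 = 'k'
  'a' (pos 0) + 10 = pos 10 = 'k'
  'f' (pos 5) + 10 = pos 15 = 'p'
  'c' (pos 2) + 10 = pos 12 = 'm'
Result: gdwkkpm

gdwkkpm


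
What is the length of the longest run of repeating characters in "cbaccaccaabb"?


Input: "cbaccaccaabb"
Scanning for longest run:
  Position 1 ('b'): new char, reset run to 1
  Position 2 ('a'): new char, reset run to 1
  Position 3 ('c'): new char, reset run to 1
  Position 4 ('c'): continues run of 'c', length=2
  Position 5 ('a'): new char, reset run to 1
  Position 6 ('c'): new char, reset run to 1
  Position 7 ('c'): continues run of 'c', length=2
  Position 8 ('a'): new char, reset run to 1
  Position 9 ('a'): continues run of 'a', length=2
  Position 10 ('b'): new char, reset run to 1
  Position 11 ('b'): continues run of 'b', length=2
Longest run: 'c' with length 2

2


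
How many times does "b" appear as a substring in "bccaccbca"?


Searching for "b" in "bccaccbca"
Scanning each position:
  Position 0: "b" => MATCH
  Position 1: "c" => no
  Position 2: "c" => no
  Position 3: "a" => no
  Position 4: "c" => no
  Position 5: "c" => no
  Position 6: "b" => MATCH
  Position 7: "c" => no
  Position 8: "a" => no
Total occurrences: 2

2


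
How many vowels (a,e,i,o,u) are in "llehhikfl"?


Input: llehhikfl
Checking each character:
  'l' at position 0: consonant
  'l' at position 1: consonant
  'e' at position 2: vowel (running total: 1)
  'h' at position 3: consonant
  'h' at position 4: consonant
  'i' at position 5: vowel (running total: 2)
  'k' at position 6: consonant
  'f' at position 7: consonant
  'l' at position 8: consonant
Total vowels: 2

2


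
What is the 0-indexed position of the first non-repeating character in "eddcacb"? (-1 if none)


Input: eddcacb
Character frequencies:
  'a': 1
  'b': 1
  'c': 2
  'd': 2
  'e': 1
Scanning left to right for freq == 1:
  Position 0 ('e'): unique! => answer = 0

0


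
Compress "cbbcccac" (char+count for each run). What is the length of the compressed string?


Input: cbbcccac
Runs:
  'c' x 1 => "c1"
  'b' x 2 => "b2"
  'c' x 3 => "c3"
  'a' x 1 => "a1"
  'c' x 1 => "c1"
Compressed: "c1b2c3a1c1"
Compressed length: 10

10


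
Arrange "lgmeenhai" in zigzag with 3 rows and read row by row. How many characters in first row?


Zigzag "lgmeenhai" into 3 rows:
Placing characters:
  'l' => row 0
  'g' => row 1
  'm' => row 2
  'e' => row 1
  'e' => row 0
  'n' => row 1
  'h' => row 2
  'a' => row 1
  'i' => row 0
Rows:
  Row 0: "lei"
  Row 1: "gena"
  Row 2: "mh"
First row length: 3

3


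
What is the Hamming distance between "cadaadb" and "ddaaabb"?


Comparing "cadaadb" and "ddaaabb" position by position:
  Position 0: 'c' vs 'd' => differ
  Position 1: 'a' vs 'd' => differ
  Position 2: 'd' vs 'a' => differ
  Position 3: 'a' vs 'a' => same
  Position 4: 'a' vs 'a' => same
  Position 5: 'd' vs 'b' => differ
  Position 6: 'b' vs 'b' => same
Total differences (Hamming distance): 4

4


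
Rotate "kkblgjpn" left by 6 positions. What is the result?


Input: "kkblgjpn", rotate left by 6
First 6 characters: "kkblgj"
Remaining characters: "pn"
Concatenate remaining + first: "pn" + "kkblgj" = "pnkkblgj"

pnkkblgj


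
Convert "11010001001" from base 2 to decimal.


Input: "11010001001" in base 2
Positional expansion:
  Digit '1' (value 1) x 2^10 = 1024
  Digit '1' (value 1) x 2^9 = 512
  Digit '0' (value 0) x 2^8 = 0
  Digit '1' (value 1) x 2^7 = 128
  Digit '0' (value 0) x 2^6 = 0
  Digit '0' (value 0) x 2^5 = 0
  Digit '0' (value 0) x 2^4 = 0
  Digit '1' (value 1) x 2^3 = 8
  Digit '0' (value 0) x 2^2 = 0
  Digit '0' (value 0) x 2^1 = 0
  Digit '1' (value 1) x 2^0 = 1
Sum = 1673

1673


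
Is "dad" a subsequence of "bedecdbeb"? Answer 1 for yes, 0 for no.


Check if "dad" is a subsequence of "bedecdbeb"
Greedy scan:
  Position 0 ('b'): no match needed
  Position 1 ('e'): no match needed
  Position 2 ('d'): matches sub[0] = 'd'
  Position 3 ('e'): no match needed
  Position 4 ('c'): no match needed
  Position 5 ('d'): no match needed
  Position 6 ('b'): no match needed
  Position 7 ('e'): no match needed
  Position 8 ('b'): no match needed
Only matched 1/3 characters => not a subsequence

0


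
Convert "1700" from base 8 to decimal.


Input: "1700" in base 8
Positional expansion:
  Digit '1' (value 1) x 8^3 = 512
  Digit '7' (value 7) x 8^2 = 448
  Digit '0' (value 0) x 8^1 = 0
  Digit '0' (value 0) x 8^0 = 0
Sum = 960

960


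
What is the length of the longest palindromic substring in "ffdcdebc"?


Input: "ffdcdebc"
Checking substrings for palindromes:
  [2:5] "dcd" (len 3) => palindrome
  [0:2] "ff" (len 2) => palindrome
Longest palindromic substring: "dcd" with length 3

3


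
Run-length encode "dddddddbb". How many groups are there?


Input: dddddddbb
Scanning for consecutive runs:
  Group 1: 'd' x 7 (positions 0-6)
  Group 2: 'b' x 2 (positions 7-8)
Total groups: 2

2


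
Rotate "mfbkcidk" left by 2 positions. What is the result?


Input: "mfbkcidk", rotate left by 2
First 2 characters: "mf"
Remaining characters: "bkcidk"
Concatenate remaining + first: "bkcidk" + "mf" = "bkcidkmf"

bkcidkmf


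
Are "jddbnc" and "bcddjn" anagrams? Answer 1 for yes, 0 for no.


Strings: "jddbnc", "bcddjn"
Sorted first:  bcddjn
Sorted second: bcddjn
Sorted forms match => anagrams

1


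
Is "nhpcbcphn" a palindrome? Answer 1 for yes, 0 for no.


Input: nhpcbcphn
Reversed: nhpcbcphn
  Compare pos 0 ('n') with pos 8 ('n'): match
  Compare pos 1 ('h') with pos 7 ('h'): match
  Compare pos 2 ('p') with pos 6 ('p'): match
  Compare pos 3 ('c') with pos 5 ('c'): match
Result: palindrome

1


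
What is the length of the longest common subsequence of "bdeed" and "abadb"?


LCS of "bdeed" and "abadb"
DP table:
           a    b    a    d    b
      0    0    0    0    0    0
  b   0    0    1    1    1    1
  d   0    0    1    1    2    2
  e   0    0    1    1    2    2
  e   0    0    1    1    2    2
  d   0    0    1    1    2    2
LCS length = dp[5][5] = 2

2


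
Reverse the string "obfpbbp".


Input: obfpbbp
Reading characters right to left:
  Position 6: 'p'
  Position 5: 'b'
  Position 4: 'b'
  Position 3: 'p'
  Position 2: 'f'
  Position 1: 'b'
  Position 0: 'o'
Reversed: pbbpfbo

pbbpfbo


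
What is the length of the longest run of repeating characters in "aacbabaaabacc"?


Input: "aacbabaaabacc"
Scanning for longest run:
  Position 1 ('a'): continues run of 'a', length=2
  Position 2 ('c'): new char, reset run to 1
  Position 3 ('b'): new char, reset run to 1
  Position 4 ('a'): new char, reset run to 1
  Position 5 ('b'): new char, reset run to 1
  Position 6 ('a'): new char, reset run to 1
  Position 7 ('a'): continues run of 'a', length=2
  Position 8 ('a'): continues run of 'a', length=3
  Position 9 ('b'): new char, reset run to 1
  Position 10 ('a'): new char, reset run to 1
  Position 11 ('c'): new char, reset run to 1
  Position 12 ('c'): continues run of 'c', length=2
Longest run: 'a' with length 3

3


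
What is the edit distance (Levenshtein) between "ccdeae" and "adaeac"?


Computing edit distance: "ccdeae" -> "adaeac"
DP table:
           a    d    a    e    a    c
      0    1    2    3    4    5    6
  c   1    1    2    3    4    5    5
  c   2    2    2    3    4    5    5
  d   3    3    2    3    4    5    6
  e   4    4    3    3    3    4    5
  a   5    4    4    3    4    3    4
  e   6    5    5    4    3    4    4
Edit distance = dp[6][6] = 4

4


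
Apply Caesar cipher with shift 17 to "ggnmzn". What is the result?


Caesar cipher: shift "ggnmzn" by 17
  'g' (pos 6) + 17 = pos 23 = 'x'
  'g' (pos 6) + 17 = pos 23 = 'x'
  'n' (pos 13) + 17 = pos 4 = 'e'
  'm' (pos 12) + 17 = pos 3 = 'd'
  'z' (pos 25) + 17 = pos 16 = 'q'
  'n' (pos 13) + 17 = pos 4 = 'e'
Result: xxedqe

xxedqe


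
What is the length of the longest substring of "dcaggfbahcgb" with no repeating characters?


Input: "dcaggfbahcgb"
Sliding window (track last position of each char):
  Position 0 ('d'): window [0,0] length 1 -- new best
  Position 1 ('c'): window [0,1] length 2 -- new best
  Position 2 ('a'): window [0,2] length 3 -- new best
  Position 3 ('g'): window [0,3] length 4 -- new best
  Position 4 ('g'): repeat (last at 3), move window start to 4
  Position 4 ('g'): window [4,4] length 1
  Position 5 ('f'): window [4,5] length 2
  Position 6 ('b'): window [4,6] length 3
  Position 7 ('a'): window [4,7] length 4
  Position 8 ('h'): window [4,8] length 5 -- new best
  Position 9 ('c'): window [4,9] length 6 -- new best
  Position 10 ('g'): repeat (last at 4), move window start to 5
  Position 10 ('g'): window [5,10] length 6
  Position 11 ('b'): repeat (last at 6), move window start to 7
  Position 11 ('b'): window [7,11] length 5
Longest substring with no repeats: "gfbahc" with length 6

6


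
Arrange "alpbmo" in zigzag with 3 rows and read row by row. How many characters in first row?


Zigzag "alpbmo" into 3 rows:
Placing characters:
  'a' => row 0
  'l' => row 1
  'p' => row 2
  'b' => row 1
  'm' => row 0
  'o' => row 1
Rows:
  Row 0: "am"
  Row 1: "lbo"
  Row 2: "p"
First row length: 2

2


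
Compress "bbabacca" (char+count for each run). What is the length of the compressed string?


Input: bbabacca
Runs:
  'b' x 2 => "b2"
  'a' x 1 => "a1"
  'b' x 1 => "b1"
  'a' x 1 => "a1"
  'c' x 2 => "c2"
  'a' x 1 => "a1"
Compressed: "b2a1b1a1c2a1"
Compressed length: 12

12


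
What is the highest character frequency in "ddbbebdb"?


Input: ddbbebdb
Character counts:
  'b': 4
  'd': 3
  'e': 1
Maximum frequency: 4

4


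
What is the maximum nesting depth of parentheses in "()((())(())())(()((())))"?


Input: "()((())(())())(()((())))"
Tracking depth:
  Position 0 '(': depth becomes 1
  Position 1 ')': depth becomes 0
  Position 2 '(': depth becomes 1
  Position 3 '(': depth becomes 2
  Position 4 '(': depth becomes 3
  Position 5 ')': depth becomes 2
  Position 6 ')': depth becomes 1
  Position 7 '(': depth becomes 2
  Position 8 '(': depth becomes 3
  Position 9 ')': depth becomes 2
  Position 10 ')': depth becomes 1
  Position 11 '(': depth becomes 2
  Position 12 ')': depth becomes 1
  Position 13 ')': depth becomes 0
  Position 14 '(': depth becomes 1
  Position 15 '(': depth becomes 2
  Position 16 ')': depth becomes 1
  Position 17 '(': depth becomes 2
  Position 18 '(': depth becomes 3
  Position 19 '(': depth becomes 4
  Position 20 ')': depth becomes 3
  Position 21 ')': depth becomes 2
  Position 22 ')': depth becomes 1
  Position 23 ')': depth becomes 0
Maximum depth reached: 4

4


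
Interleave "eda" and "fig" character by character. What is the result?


Interleaving "eda" and "fig":
  Position 0: 'e' from first, 'f' from second => "ef"
  Position 1: 'd' from first, 'i' from second => "di"
  Position 2: 'a' from first, 'g' from second => "ag"
Result: efdiag

efdiag


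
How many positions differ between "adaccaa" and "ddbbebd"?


Comparing "adaccaa" and "ddbbebd" position by position:
  Position 0: 'a' vs 'd' => DIFFER
  Position 1: 'd' vs 'd' => same
  Position 2: 'a' vs 'b' => DIFFER
  Position 3: 'c' vs 'b' => DIFFER
  Position 4: 'c' vs 'e' => DIFFER
  Position 5: 'a' vs 'b' => DIFFER
  Position 6: 'a' vs 'd' => DIFFER
Positions that differ: 6

6


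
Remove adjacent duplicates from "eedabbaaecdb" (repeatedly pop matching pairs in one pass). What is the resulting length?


Input: eedabbaaecdb
Stack-based adjacent duplicate removal:
  Read 'e': push. Stack: e
  Read 'e': matches stack top 'e' => pop. Stack: (empty)
  Read 'd': push. Stack: d
  Read 'a': push. Stack: da
  Read 'b': push. Stack: dab
  Read 'b': matches stack top 'b' => pop. Stack: da
  Read 'a': matches stack top 'a' => pop. Stack: d
  Read 'a': push. Stack: da
  Read 'e': push. Stack: dae
  Read 'c': push. Stack: daec
  Read 'd': push. Stack: daecd
  Read 'b': push. Stack: daecdb
Final stack: "daecdb" (length 6)

6


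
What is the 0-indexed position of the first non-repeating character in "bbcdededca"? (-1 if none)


Input: bbcdededca
Character frequencies:
  'a': 1
  'b': 2
  'c': 2
  'd': 3
  'e': 2
Scanning left to right for freq == 1:
  Position 0 ('b'): freq=2, skip
  Position 1 ('b'): freq=2, skip
  Position 2 ('c'): freq=2, skip
  Position 3 ('d'): freq=3, skip
  Position 4 ('e'): freq=2, skip
  Position 5 ('d'): freq=3, skip
  Position 6 ('e'): freq=2, skip
  Position 7 ('d'): freq=3, skip
  Position 8 ('c'): freq=2, skip
  Position 9 ('a'): unique! => answer = 9

9


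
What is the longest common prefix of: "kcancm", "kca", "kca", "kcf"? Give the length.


Words: kcancm, kca, kca, kcf
  Position 0: all 'k' => match
  Position 1: all 'c' => match
  Position 2: ('a', 'a', 'a', 'f') => mismatch, stop
LCP = "kc" (length 2)

2


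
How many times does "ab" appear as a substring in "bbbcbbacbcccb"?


Searching for "ab" in "bbbcbbacbcccb"
Scanning each position:
  Position 0: "bb" => no
  Position 1: "bb" => no
  Position 2: "bc" => no
  Position 3: "cb" => no
  Position 4: "bb" => no
  Position 5: "ba" => no
  Position 6: "ac" => no
  Position 7: "cb" => no
  Position 8: "bc" => no
  Position 9: "cc" => no
  Position 10: "cc" => no
  Position 11: "cb" => no
Total occurrences: 0

0


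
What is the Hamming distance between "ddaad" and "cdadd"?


Comparing "ddaad" and "cdadd" position by position:
  Position 0: 'd' vs 'c' => differ
  Position 1: 'd' vs 'd' => same
  Position 2: 'a' vs 'a' => same
  Position 3: 'a' vs 'd' => differ
  Position 4: 'd' vs 'd' => same
Total differences (Hamming distance): 2

2


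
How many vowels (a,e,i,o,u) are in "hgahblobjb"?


Input: hgahblobjb
Checking each character:
  'h' at position 0: consonant
  'g' at position 1: consonant
  'a' at position 2: vowel (running total: 1)
  'h' at position 3: consonant
  'b' at position 4: consonant
  'l' at position 5: consonant
  'o' at position 6: vowel (running total: 2)
  'b' at position 7: consonant
  'j' at position 8: consonant
  'b' at position 9: consonant
Total vowels: 2

2


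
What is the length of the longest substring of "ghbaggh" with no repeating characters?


Input: "ghbaggh"
Sliding window (track last position of each char):
  Position 0 ('g'): window [0,0] length 1 -- new best
  Position 1 ('h'): window [0,1] length 2 -- new best
  Position 2 ('b'): window [0,2] length 3 -- new best
  Position 3 ('a'): window [0,3] length 4 -- new best
  Position 4 ('g'): repeat (last at 0), move window start to 1
  Position 4 ('g'): window [1,4] length 4
  Position 5 ('g'): repeat (last at 4), move window start to 5
  Position 5 ('g'): window [5,5] length 1
  Position 6 ('h'): window [5,6] length 2
Longest substring with no repeats: "ghba" with length 4

4


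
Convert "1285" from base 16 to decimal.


Input: "1285" in base 16
Positional expansion:
  Digit '1' (value 1) x 16^3 = 4096
  Digit '2' (value 2) x 16^2 = 512
  Digit '8' (value 8) x 16^1 = 128
  Digit '5' (value 5) x 16^0 = 5
Sum = 4741

4741


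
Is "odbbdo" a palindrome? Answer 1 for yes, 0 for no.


Input: odbbdo
Reversed: odbbdo
  Compare pos 0 ('o') with pos 5 ('o'): match
  Compare pos 1 ('d') with pos 4 ('d'): match
  Compare pos 2 ('b') with pos 3 ('b'): match
Result: palindrome

1


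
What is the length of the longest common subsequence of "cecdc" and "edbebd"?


LCS of "cecdc" and "edbebd"
DP table:
           e    d    b    e    b    d
      0    0    0    0    0    0    0
  c   0    0    0    0    0    0    0
  e   0    1    1    1    1    1    1
  c   0    1    1    1    1    1    1
  d   0    1    2    2    2    2    2
  c   0    1    2    2    2    2    2
LCS length = dp[5][6] = 2

2


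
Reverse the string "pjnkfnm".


Input: pjnkfnm
Reading characters right to left:
  Position 6: 'm'
  Position 5: 'n'
  Position 4: 'f'
  Position 3: 'k'
  Position 2: 'n'
  Position 1: 'j'
  Position 0: 'p'
Reversed: mnfknjp

mnfknjp


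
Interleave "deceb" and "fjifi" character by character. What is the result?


Interleaving "deceb" and "fjifi":
  Position 0: 'd' from first, 'f' from second => "df"
  Position 1: 'e' from first, 'j' from second => "ej"
  Position 2: 'c' from first, 'i' from second => "ci"
  Position 3: 'e' from first, 'f' from second => "ef"
  Position 4: 'b' from first, 'i' from second => "bi"
Result: dfejciefbi

dfejciefbi


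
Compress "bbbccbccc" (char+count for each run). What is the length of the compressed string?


Input: bbbccbccc
Runs:
  'b' x 3 => "b3"
  'c' x 2 => "c2"
  'b' x 1 => "b1"
  'c' x 3 => "c3"
Compressed: "b3c2b1c3"
Compressed length: 8

8


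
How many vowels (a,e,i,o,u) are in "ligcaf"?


Input: ligcaf
Checking each character:
  'l' at position 0: consonant
  'i' at position 1: vowel (running total: 1)
  'g' at position 2: consonant
  'c' at position 3: consonant
  'a' at position 4: vowel (running total: 2)
  'f' at position 5: consonant
Total vowels: 2

2


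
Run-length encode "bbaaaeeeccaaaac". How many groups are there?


Input: bbaaaeeeccaaaac
Scanning for consecutive runs:
  Group 1: 'b' x 2 (positions 0-1)
  Group 2: 'a' x 3 (positions 2-4)
  Group 3: 'e' x 3 (positions 5-7)
  Group 4: 'c' x 2 (positions 8-9)
  Group 5: 'a' x 4 (positions 10-13)
  Group 6: 'c' x 1 (positions 14-14)
Total groups: 6

6


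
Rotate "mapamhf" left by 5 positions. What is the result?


Input: "mapamhf", rotate left by 5
First 5 characters: "mapam"
Remaining characters: "hf"
Concatenate remaining + first: "hf" + "mapam" = "hfmapam"

hfmapam


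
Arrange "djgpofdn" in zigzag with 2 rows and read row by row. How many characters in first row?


Zigzag "djgpofdn" into 2 rows:
Placing characters:
  'd' => row 0
  'j' => row 1
  'g' => row 0
  'p' => row 1
  'o' => row 0
  'f' => row 1
  'd' => row 0
  'n' => row 1
Rows:
  Row 0: "dgod"
  Row 1: "jpfn"
First row length: 4

4


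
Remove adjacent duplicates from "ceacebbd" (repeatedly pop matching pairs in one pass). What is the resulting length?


Input: ceacebbd
Stack-based adjacent duplicate removal:
  Read 'c': push. Stack: c
  Read 'e': push. Stack: ce
  Read 'a': push. Stack: cea
  Read 'c': push. Stack: ceac
  Read 'e': push. Stack: ceace
  Read 'b': push. Stack: ceaceb
  Read 'b': matches stack top 'b' => pop. Stack: ceace
  Read 'd': push. Stack: ceaced
Final stack: "ceaced" (length 6)

6


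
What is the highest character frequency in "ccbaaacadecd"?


Input: ccbaaacadecd
Character counts:
  'a': 4
  'b': 1
  'c': 4
  'd': 2
  'e': 1
Maximum frequency: 4

4


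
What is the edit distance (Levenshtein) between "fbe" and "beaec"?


Computing edit distance: "fbe" -> "beaec"
DP table:
           b    e    a    e    c
      0    1    2    3    4    5
  f   1    1    2    3    4    5
  b   2    1    2    3    4    5
  e   3    2    1    2    3    4
Edit distance = dp[3][5] = 4

4


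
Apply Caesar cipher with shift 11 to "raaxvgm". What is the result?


Caesar cipher: shift "raaxvgm" by 11
  'r' (pos 17) + 11 = pos 2 = 'c'
  'a' (pos 0) + 11 = pos 11 = 'l'
  'a' (pos 0) + 11 = pos 11 = 'l'
  'x' (pos 23) + 11 = pos 8 = 'i'
  'v' (pos 21) + 11 = pos 6 = 'g'
  'g' (pos 6) + 11 = pos 17 = 'r'
  'm' (pos 12) + 11 = pos 23 = 'x'
Result: clligrx

clligrx


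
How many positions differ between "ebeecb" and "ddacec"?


Comparing "ebeecb" and "ddacec" position by position:
  Position 0: 'e' vs 'd' => DIFFER
  Position 1: 'b' vs 'd' => DIFFER
  Position 2: 'e' vs 'a' => DIFFER
  Position 3: 'e' vs 'c' => DIFFER
  Position 4: 'c' vs 'e' => DIFFER
  Position 5: 'b' vs 'c' => DIFFER
Positions that differ: 6

6


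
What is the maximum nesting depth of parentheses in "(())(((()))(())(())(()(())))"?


Input: "(())(((()))(())(())(()(())))"
Tracking depth:
  Position 0 '(': depth becomes 1
  Position 1 '(': depth becomes 2
  Position 2 ')': depth becomes 1
  Position 3 ')': depth becomes 0
  Position 4 '(': depth becomes 1
  Position 5 '(': depth becomes 2
  Position 6 '(': depth becomes 3
  Position 7 '(': depth becomes 4
  Position 8 ')': depth becomes 3
  Position 9 ')': depth becomes 2
  Position 10 ')': depth becomes 1
  Position 11 '(': depth becomes 2
  Position 12 '(': depth becomes 3
  Position 13 ')': depth becomes 2
  Position 14 ')': depth becomes 1
  Position 15 '(': depth becomes 2
  Position 16 '(': depth becomes 3
  Position 17 ')': depth becomes 2
  Position 18 ')': depth becomes 1
  Position 19 '(': depth becomes 2
  Position 20 '(': depth becomes 3
  Position 21 ')': depth becomes 2
  Position 22 '(': depth becomes 3
  Position 23 '(': depth becomes 4
  Position 24 ')': depth becomes 3
  Position 25 ')': depth becomes 2
  Position 26 ')': depth becomes 1
  Position 27 ')': depth becomes 0
Maximum depth reached: 4

4


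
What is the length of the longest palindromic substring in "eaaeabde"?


Input: "eaaeabde"
Checking substrings for palindromes:
  [0:4] "eaae" (len 4) => palindrome
  [2:5] "aea" (len 3) => palindrome
  [1:3] "aa" (len 2) => palindrome
Longest palindromic substring: "eaae" with length 4

4


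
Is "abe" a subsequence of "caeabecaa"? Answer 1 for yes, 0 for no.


Check if "abe" is a subsequence of "caeabecaa"
Greedy scan:
  Position 0 ('c'): no match needed
  Position 1 ('a'): matches sub[0] = 'a'
  Position 2 ('e'): no match needed
  Position 3 ('a'): no match needed
  Position 4 ('b'): matches sub[1] = 'b'
  Position 5 ('e'): matches sub[2] = 'e'
  Position 6 ('c'): no match needed
  Position 7 ('a'): no match needed
  Position 8 ('a'): no match needed
All 3 characters matched => is a subsequence

1


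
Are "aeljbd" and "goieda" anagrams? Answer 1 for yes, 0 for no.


Strings: "aeljbd", "goieda"
Sorted first:  abdejl
Sorted second: adegio
Differ at position 1: 'b' vs 'd' => not anagrams

0


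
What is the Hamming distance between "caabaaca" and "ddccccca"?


Comparing "caabaaca" and "ddccccca" position by position:
  Position 0: 'c' vs 'd' => differ
  Position 1: 'a' vs 'd' => differ
  Position 2: 'a' vs 'c' => differ
  Position 3: 'b' vs 'c' => differ
  Position 4: 'a' vs 'c' => differ
  Position 5: 'a' vs 'c' => differ
  Position 6: 'c' vs 'c' => same
  Position 7: 'a' vs 'a' => same
Total differences (Hamming distance): 6

6


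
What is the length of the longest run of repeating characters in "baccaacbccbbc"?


Input: "baccaacbccbbc"
Scanning for longest run:
  Position 1 ('a'): new char, reset run to 1
  Position 2 ('c'): new char, reset run to 1
  Position 3 ('c'): continues run of 'c', length=2
  Position 4 ('a'): new char, reset run to 1
  Position 5 ('a'): continues run of 'a', length=2
  Position 6 ('c'): new char, reset run to 1
  Position 7 ('b'): new char, reset run to 1
  Position 8 ('c'): new char, reset run to 1
  Position 9 ('c'): continues run of 'c', length=2
  Position 10 ('b'): new char, reset run to 1
  Position 11 ('b'): continues run of 'b', length=2
  Position 12 ('c'): new char, reset run to 1
Longest run: 'c' with length 2

2
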